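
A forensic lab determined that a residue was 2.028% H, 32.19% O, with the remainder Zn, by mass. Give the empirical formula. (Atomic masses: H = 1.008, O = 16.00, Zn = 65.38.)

Assume 100 g: 2.028 g H, 32.19 g O, 65.782 g Zn.
n(H) = 2.028/1.008 = 2.012, n(O) = 32.19/16.00 = 2.012, n(Zn) = 65.782/65.38 = 1.006
Smallest is Zn at 1.006 mol; normalising gives H 2.000, O 2.000, Zn 1.000
≈ 2:2:1 → H2O2Zn

H2O2Zn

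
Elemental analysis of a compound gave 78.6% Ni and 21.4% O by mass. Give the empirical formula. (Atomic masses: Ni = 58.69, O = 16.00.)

NiO

Assume 100 g: 78.6 g Ni, 21.4 g O.
Ni: 78.6 g ÷ 58.69 g/mol = 1.339 mol
O: 21.4 g ÷ 16.00 g/mol = 1.337 mol
Divide by the smallest (1.337 mol O): Ni 1.001, O 1.000
≈ 1:1 → NiO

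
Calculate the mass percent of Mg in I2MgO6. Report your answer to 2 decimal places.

Molar mass = 2(126.90) + 1(24.31) + 6(16.00) = 374.110 g/mol
Mass of Mg per mole = 1 × 24.31 = 24.310 g
% Mg = 24.310 / 374.110 × 100 = 6.50%

6.50%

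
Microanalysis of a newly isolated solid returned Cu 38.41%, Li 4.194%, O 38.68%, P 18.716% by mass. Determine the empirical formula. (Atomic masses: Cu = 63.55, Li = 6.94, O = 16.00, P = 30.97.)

Assume 100 g: 38.41 g Cu, 4.194 g Li, 38.68 g O, 18.716 g P.
Moles — Cu: 38.41 / 63.55 = 0.6044 mol; Li: 4.194 / 6.94 = 0.6043 mol; O: 38.68 / 16.00 = 2.417 mol; P: 18.716 / 30.97 = 0.6043 mol
Smallest is Li at 0.6043 mol; normalising gives Cu 1.000, Li 1.000, O 4.000, P 1.000
→ CuLiO4P

CuLiO4P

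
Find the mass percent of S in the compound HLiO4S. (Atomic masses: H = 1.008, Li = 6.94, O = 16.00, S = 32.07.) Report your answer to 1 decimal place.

30.8%

Molar mass = 1(1.008) + 1(6.94) + 4(16.00) + 1(32.07) = 104.018 g/mol
Mass of S per mole = 1 × 32.07 = 32.070 g
% S = 32.070 / 104.018 × 100 = 30.8%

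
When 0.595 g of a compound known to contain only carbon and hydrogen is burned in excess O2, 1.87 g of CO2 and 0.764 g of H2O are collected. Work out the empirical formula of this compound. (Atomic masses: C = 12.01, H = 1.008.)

mol C = 1.87 / 44.01 = 0.04249; mass C = 0.04249 × 12.01 = 0.5103 g
mol H = 2 × (0.764 / 18.02) = 0.08479; mass H = 0.08479 × 1.008 = 0.08547 g
Ratios (÷ 0.04249): C 1.000, H 1.996
Ratio ≈ 1:2, so the empirical formula is CH2

CH2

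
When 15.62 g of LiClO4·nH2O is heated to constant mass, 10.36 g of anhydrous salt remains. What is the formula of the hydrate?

Mass of water lost = 15.62 − 10.36 = 5.26 g → 5.26 / 18.02 = 0.2919 mol H2O
Molar mass of LiClO4 = 106.39 g/mol → mol LiClO4 = 10.36 / 106.39 = 0.09738
n = 0.2919 / 0.09738 = 3.00 ≈ 3 → LiClO4·3H2O

LiClO4·3H2O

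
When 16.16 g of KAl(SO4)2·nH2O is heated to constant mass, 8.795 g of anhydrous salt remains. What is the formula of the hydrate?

KAl(SO4)2·12H2O

Mass of water lost = 16.16 − 8.795 = 7.365 g → 7.365 / 18.02 = 0.4087 mol H2O
Molar mass of KAl(SO4)2 = 258.22 g/mol → mol KAl(SO4)2 = 8.795 / 258.22 = 0.03406
n = 0.4087 / 0.03406 = 12.00 ≈ 12 → KAl(SO4)2·12H2O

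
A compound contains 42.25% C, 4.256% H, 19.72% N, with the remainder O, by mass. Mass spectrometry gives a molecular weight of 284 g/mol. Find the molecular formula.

C10H12N4O6

Assume 100 g: 42.25 g C, 4.256 g H, 19.72 g N, 33.774 g O.
n(C) = 42.25/12.01 = 3.518, n(H) = 4.256/1.008 = 4.222, n(N) = 19.72/14.01 = 1.408, n(O) = 33.774/16.00 = 2.111
Divide by the smallest (1.408 mol N): C 2.499, H 3.000, N 1.000, O 1.500
×2: C 5.00, H 6.00, N 2.00, O 3.00 → C5H6N2O3
Empirical-formula mass = 142.12 g/mol
n = 284 / 142.12 = 2.00 ≈ 2
Molecular formula = (C5H6N2O3)×2 = C10H12N4O6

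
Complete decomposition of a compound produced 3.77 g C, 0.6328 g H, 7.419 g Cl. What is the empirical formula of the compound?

C: 3.77 g ÷ 12.01 g/mol = 0.3139 mol
H: 0.6328 g ÷ 1.008 g/mol = 0.6278 mol
Cl: 7.419 g ÷ 35.45 g/mol = 0.2093 mol
Smallest is Cl at 0.2093 mol; normalising gives C 1.500, H 3.000, Cl 1.000
×2: C 3.00, H 6.00, Cl 2.00 → C3H6Cl2

C3H6Cl2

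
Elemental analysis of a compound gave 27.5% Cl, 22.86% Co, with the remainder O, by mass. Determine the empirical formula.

Cl2CoO8

Assume 100 g: 27.5 g Cl, 22.86 g Co, 49.64 g O.
Moles — Cl: 27.5 / 35.45 = 0.7757 mol; Co: 22.86 / 58.93 = 0.3879 mol; O: 49.64 / 16.00 = 3.103 mol
Smallest is Co at 0.3879 mol; normalising gives Cl 2.000, Co 1.000, O 7.998
Ratio ≈ 2:1:8, so the empirical formula is Cl2CoO8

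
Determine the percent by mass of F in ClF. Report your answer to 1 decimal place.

Molar mass = 1(35.45) + 1(19.00) = 54.450 g/mol
Mass of F per mole = 1 × 19.00 = 19.000 g
% F = 19.000 / 54.450 × 100 = 34.9%

34.9%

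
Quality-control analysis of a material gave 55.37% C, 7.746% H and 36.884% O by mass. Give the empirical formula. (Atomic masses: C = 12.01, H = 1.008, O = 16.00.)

C6H10O3

Assume 100 g: 55.37 g C, 7.746 g H, 36.884 g O.
Moles — C: 55.37 / 12.01 = 4.61 mol; H: 7.746 / 1.008 = 7.685 mol; O: 36.884 / 16.00 = 2.305 mol
Smallest is O at 2.305 mol; normalising gives C 2.000, H 3.333, O 1.000
Multiply by 3: C 6.00, H 10.00, O 3.00 → C6H10O3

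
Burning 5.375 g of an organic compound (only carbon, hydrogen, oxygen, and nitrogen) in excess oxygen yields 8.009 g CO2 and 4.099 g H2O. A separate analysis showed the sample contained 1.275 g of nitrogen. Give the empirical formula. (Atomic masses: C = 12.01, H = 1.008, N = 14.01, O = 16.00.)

mol C = 8.009 / 44.01 = 0.1820; mass C = 0.1820 × 12.01 = 2.186 g
mol H = 2 × (4.099 / 18.02) = 0.4549; mass H = 0.4549 × 1.008 = 0.4586 g
mol N = 1.275 / 14.01 = 0.09101
mass O = 5.375 − (3.919) = 1.456 g → mol O = 0.09099
Ratios (÷ 0.09099): C 2.000, H 5.000, N 1.000, O 1.000
≈ 2:5:1:1 → C2H5NO

C2H5NO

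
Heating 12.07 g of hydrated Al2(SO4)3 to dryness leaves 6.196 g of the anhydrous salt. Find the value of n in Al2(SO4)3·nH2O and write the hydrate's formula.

Al2(SO4)3·18H2O

Mass of water lost = 12.07 − 6.196 = 5.874 g → 5.874 / 18.02 = 0.326 mol H2O
Molar mass of Al2(SO4)3 = 342.17 g/mol → mol Al2(SO4)3 = 6.196 / 342.17 = 0.01811
n = 0.326 / 0.01811 = 18.00 ≈ 18 → Al2(SO4)3·18H2O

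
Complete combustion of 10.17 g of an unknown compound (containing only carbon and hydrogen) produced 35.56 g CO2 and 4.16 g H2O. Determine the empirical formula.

mol C = 35.56 / 44.01 = 0.8080; mass C = 0.8080 × 12.01 = 9.704 g
mol H = 2 × (4.16 / 18.02) = 0.4617; mass H = 0.4617 × 1.008 = 0.4654 g
Divide by the smallest (0.4617 mol H): C 1.750, H 1.000
×4: C 7.00, H 4.00 → C7H4

C7H4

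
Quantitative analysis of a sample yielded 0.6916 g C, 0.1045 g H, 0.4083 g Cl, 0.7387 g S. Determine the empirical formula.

Moles — C: 0.6916 / 12.01 = 0.05759 mol; H: 0.1045 / 1.008 = 0.1037 mol; Cl: 0.4083 / 35.45 = 0.01152 mol; S: 0.7387 / 32.07 = 0.02303 mol
Smallest is Cl at 0.01152 mol; normalising gives C 5.000, H 9.001, Cl 1.000, S 2.000
Ratio ≈ 5:9:1:2, so the empirical formula is C5H9ClS2

C5H9ClS2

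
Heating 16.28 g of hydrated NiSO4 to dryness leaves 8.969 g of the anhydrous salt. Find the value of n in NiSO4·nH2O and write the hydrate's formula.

NiSO4·7H2O

Mass of water lost = 16.28 − 8.969 = 7.311 g → 7.311 / 18.02 = 0.4057 mol H2O
Molar mass of NiSO4 = 154.76 g/mol → mol NiSO4 = 8.969 / 154.76 = 0.05795
n = 0.4057 / 0.05795 = 7.00 ≈ 7 → NiSO4·7H2O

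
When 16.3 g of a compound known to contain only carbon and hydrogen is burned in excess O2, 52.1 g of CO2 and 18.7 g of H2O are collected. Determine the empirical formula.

C4H7

mol C = 52.1 / 44.01 = 1.184; mass C = 1.184 × 12.01 = 14.22 g
mol H = 2 × (18.7 / 18.02) = 2.075; mass H = 2.075 × 1.008 = 2.092 g
Divide by the smallest (1.184 mol C): C 1.000, H 1.753
×4: C 4.00, H 7.01 → C4H7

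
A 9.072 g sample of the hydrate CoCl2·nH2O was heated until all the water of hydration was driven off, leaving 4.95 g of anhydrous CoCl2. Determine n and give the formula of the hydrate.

Mass of water lost = 9.072 − 4.95 = 4.122 g → 4.122 / 18.02 = 0.2287 mol H2O
Molar mass of CoCl2 = 129.83 g/mol → mol CoCl2 = 4.95 / 129.83 = 0.03813
n = 0.2287 / 0.03813 = 6.00 ≈ 6 → CoCl2·6H2O

CoCl2·6H2O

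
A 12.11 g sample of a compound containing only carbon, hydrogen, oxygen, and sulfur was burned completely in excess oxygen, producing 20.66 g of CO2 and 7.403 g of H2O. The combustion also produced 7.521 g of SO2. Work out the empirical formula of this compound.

mol C = 20.66 / 44.01 = 0.4694; mass C = 0.4694 × 12.01 = 5.638 g
mol H = 2 × (7.403 / 18.02) = 0.8216; mass H = 0.8216 × 1.008 = 0.8282 g
mol S = 7.521 / 64.07 = 0.1174; mass S = 3.765 g
mass O = 12.11 − (10.23) = 1.879 g → mol O = 0.1175
Divide by the smallest (0.1174 mol S): C 3.999, H 6.999, O 1.001, S 1.000
≈ 4:7:1:1 → C4H7OS

C4H7OS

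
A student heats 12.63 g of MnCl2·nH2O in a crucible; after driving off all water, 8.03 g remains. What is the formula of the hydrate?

Mass of water lost = 12.63 − 8.03 = 4.6 g → 4.6 / 18.02 = 0.2553 mol H2O
Molar mass of MnCl2 = 125.84 g/mol → mol MnCl2 = 8.03 / 125.84 = 0.06381
n = 0.2553 / 0.06381 = 4.00 ≈ 4 → MnCl2·4H2O

MnCl2·4H2O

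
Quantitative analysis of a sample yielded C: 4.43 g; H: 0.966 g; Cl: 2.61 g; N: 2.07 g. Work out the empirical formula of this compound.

n(C) = 4.43/12.01 = 0.3689, n(H) = 0.966/1.008 = 0.9583, n(Cl) = 2.61/35.45 = 0.07362, n(N) = 2.07/14.01 = 0.1478
Divide by the smallest (0.07362 mol Cl): C 5.010, H 13.016, Cl 1.000, N 2.007
→ C5H13ClN2

C5H13ClN2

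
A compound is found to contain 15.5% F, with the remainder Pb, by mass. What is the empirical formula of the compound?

Assume 100 g: 15.5 g F, 84.5 g Pb.
Moles — F: 15.5 / 19.00 = 0.8158 mol; Pb: 84.5 / 207.2 = 0.4078 mol
Smallest is Pb at 0.4078 mol; normalising gives F 2.000, Pb 1.000
→ F2Pb

F2Pb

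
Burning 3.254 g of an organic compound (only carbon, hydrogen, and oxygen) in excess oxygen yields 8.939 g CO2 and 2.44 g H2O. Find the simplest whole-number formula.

mol C = 8.939 / 44.01 = 0.2031; mass C = 0.2031 × 12.01 = 2.439 g
mol H = 2 × (2.44 / 18.02) = 0.2708; mass H = 0.2708 × 1.008 = 0.2730 g
mass O = 3.254 − (2.712) = 0.5416 g → mol O = 0.03385
Ratios (÷ 0.03385): C 6.000, H 8.000, O 1.000
≈ 6:8:1 → C6H8O

C6H8O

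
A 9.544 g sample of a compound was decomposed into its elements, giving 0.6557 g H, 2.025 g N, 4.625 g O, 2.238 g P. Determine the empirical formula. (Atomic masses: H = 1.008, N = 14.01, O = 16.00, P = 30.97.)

H: 0.6557 g ÷ 1.008 g/mol = 0.6505 mol
N: 2.025 g ÷ 14.01 g/mol = 0.1445 mol
O: 4.625 g ÷ 16.00 g/mol = 0.2891 mol
P: 2.238 g ÷ 30.97 g/mol = 0.07226 mol
Ratios (÷ 0.07226): H 9.002, N 2.000, O 4.000, P 1.000
→ H9N2O4P

H9N2O4P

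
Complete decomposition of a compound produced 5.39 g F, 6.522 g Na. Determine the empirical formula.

FNa

F: 5.39 g ÷ 19.00 g/mol = 0.2837 mol
Na: 6.522 g ÷ 22.99 g/mol = 0.2837 mol
Ratios (÷ 0.2837): F 1.000, Na 1.000
≈ 1:1 → FNa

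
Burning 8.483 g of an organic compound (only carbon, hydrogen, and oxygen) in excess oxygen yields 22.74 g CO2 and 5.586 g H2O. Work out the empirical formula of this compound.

mol C = 22.74 / 44.01 = 0.5167; mass C = 0.5167 × 12.01 = 6.206 g
mol H = 2 × (5.586 / 18.02) = 0.6200; mass H = 0.6200 × 1.008 = 0.6249 g
mass O = 8.483 − (6.831) = 1.652 g → mol O = 0.1033
Divide by the smallest (0.1033 mol O): C 5.003, H 6.003, O 1.000
Ratio ≈ 5:6:1, so the empirical formula is C5H6O

C5H6O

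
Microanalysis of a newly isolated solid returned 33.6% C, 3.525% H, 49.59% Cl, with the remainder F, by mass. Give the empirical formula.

C4H5Cl2F

Assume 100 g: 33.6 g C, 3.525 g H, 49.59 g Cl, 13.285 g F.
Moles — C: 33.6 / 12.01 = 2.798 mol; H: 3.525 / 1.008 = 3.497 mol; Cl: 49.59 / 35.45 = 1.399 mol; F: 13.285 / 19.00 = 0.6992 mol
Smallest is F at 0.6992 mol; normalising gives C 4.001, H 5.001, Cl 2.001, F 1.000
≈ 4:5:2:1 → C4H5Cl2F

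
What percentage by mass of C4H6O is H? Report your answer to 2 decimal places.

8.63%

Molar mass = 4(12.01) + 6(1.008) + 1(16.00) = 70.088 g/mol
Mass of H per mole = 6 × 1.008 = 6.048 g
% H = 6.048 / 70.088 × 100 = 8.63%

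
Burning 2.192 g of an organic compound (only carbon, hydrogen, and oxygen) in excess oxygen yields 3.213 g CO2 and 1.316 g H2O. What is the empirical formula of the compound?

CH2O

mol C = 3.213 / 44.01 = 0.07301; mass C = 0.07301 × 12.01 = 0.8768 g
mol H = 2 × (1.316 / 18.02) = 0.1461; mass H = 0.1461 × 1.008 = 0.1472 g
mass O = 2.192 − (1.024) = 1.168 g → mol O = 0.07300
Divide by the smallest (0.073 mol O): C 1.000, H 2.001, O 1.000
→ CH2O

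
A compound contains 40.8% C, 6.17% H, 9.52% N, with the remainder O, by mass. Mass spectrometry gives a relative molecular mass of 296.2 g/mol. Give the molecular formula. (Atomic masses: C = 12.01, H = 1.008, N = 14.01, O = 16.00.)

C10H18N2O8

Assume 100 g: 40.8 g C, 6.17 g H, 9.52 g N, 43.51 g O.
n(C) = 40.8/12.01 = 3.397, n(H) = 6.17/1.008 = 6.121, n(N) = 9.52/14.01 = 0.6795, n(O) = 43.51/16.00 = 2.719
Smallest is N at 0.6795 mol; normalising gives C 4.999, H 9.008, N 1.000, O 4.002
Ratio ≈ 5:9:1:4, so the empirical formula is C5H9NO4
Empirical-formula mass = 147.13 g/mol
n = 296.2 / 147.13 = 2.01 ≈ 2
Molecular formula = (C5H9NO4)×2 = C10H18N2O8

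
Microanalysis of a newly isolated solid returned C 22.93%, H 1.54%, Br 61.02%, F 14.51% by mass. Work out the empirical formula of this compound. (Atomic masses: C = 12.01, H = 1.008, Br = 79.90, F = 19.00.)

Assume 100 g: 22.93 g C, 1.54 g H, 61.02 g Br, 14.51 g F.
C: 22.93 g ÷ 12.01 g/mol = 1.909 mol
H: 1.54 g ÷ 1.008 g/mol = 1.528 mol
Br: 61.02 g ÷ 79.90 g/mol = 0.7637 mol
F: 14.51 g ÷ 19.00 g/mol = 0.7637 mol
Ratios (÷ 0.7637): C 2.500, H 2.001, Br 1.000, F 1.000
×2: C 5.00, H 4.00, Br 2.00, F 2.00 → C5H4Br2F2

C5H4Br2F2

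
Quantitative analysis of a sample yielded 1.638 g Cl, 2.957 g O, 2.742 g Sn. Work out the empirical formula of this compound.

Moles — Cl: 1.638 / 35.45 = 0.04621 mol; O: 2.957 / 16.00 = 0.1848 mol; Sn: 2.742 / 118.71 = 0.0231 mol
Smallest is Sn at 0.0231 mol; normalising gives Cl 2.000, O 8.001, Sn 1.000
Ratio ≈ 2:8:1, so the empirical formula is Cl2O8Sn

Cl2O8Sn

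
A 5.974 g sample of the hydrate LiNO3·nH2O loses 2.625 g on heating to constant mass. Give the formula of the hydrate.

LiNO3·3H2O

Mass of anhydrous LiNO3 = 5.974 − 2.625 = 3.349 g
mol H2O = 2.625 / 18.02 = 0.1457
Molar mass of LiNO3 = 68.95 g/mol → mol LiNO3 = 3.349 / 68.95 = 0.04857
n = 0.1457 / 0.04857 = 3.00 ≈ 3 → LiNO3·3H2O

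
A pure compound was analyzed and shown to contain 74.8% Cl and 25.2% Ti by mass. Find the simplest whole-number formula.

Cl4Ti

Assume 100 g: 74.8 g Cl, 25.2 g Ti.
Moles — Cl: 74.8 / 35.45 = 2.11 mol; Ti: 25.2 / 47.87 = 0.5264 mol
Divide by the smallest (0.5264 mol Ti): Cl 4.008, Ti 1.000
≈ 4:1 → Cl4Ti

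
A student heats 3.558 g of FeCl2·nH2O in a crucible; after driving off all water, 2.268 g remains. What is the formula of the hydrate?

FeCl2·4H2O

Mass of water lost = 3.558 − 2.268 = 1.29 g → 1.29 / 18.02 = 0.07159 mol H2O
Molar mass of FeCl2 = 126.75 g/mol → mol FeCl2 = 2.268 / 126.75 = 0.01789
n = 0.07159 / 0.01789 = 4.00 ≈ 4 → FeCl2·4H2O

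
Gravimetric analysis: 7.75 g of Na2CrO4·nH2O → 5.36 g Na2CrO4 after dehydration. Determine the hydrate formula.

Na2CrO4·4H2O

Mass of water lost = 7.75 − 5.36 = 2.39 g → 2.39 / 18.02 = 0.1326 mol H2O
Molar mass of Na2CrO4 = 161.98 g/mol → mol Na2CrO4 = 5.36 / 161.98 = 0.03309
n = 0.1326 / 0.03309 = 4.01 ≈ 4 → Na2CrO4·4H2O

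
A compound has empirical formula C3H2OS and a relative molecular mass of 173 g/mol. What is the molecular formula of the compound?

C6H4O2S2

Empirical-formula mass = 86.12 g/mol
n = 173 / 86.12 = 2.01 ≈ 2
Molecular formula = (C3H2OS)2 = C6H4O2S2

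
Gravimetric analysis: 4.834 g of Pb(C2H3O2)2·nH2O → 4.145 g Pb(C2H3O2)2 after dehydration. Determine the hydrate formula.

Pb(C2H3O2)2·3H2O

Mass of water lost = 4.834 − 4.145 = 0.689 g → 0.689 / 18.02 = 0.03824 mol H2O
Molar mass of Pb(C2H3O2)2 = 325.29 g/mol → mol Pb(C2H3O2)2 = 4.145 / 325.29 = 0.01274
n = 0.03824 / 0.01274 = 3.00 ≈ 3 → Pb(C2H3O2)2·3H2O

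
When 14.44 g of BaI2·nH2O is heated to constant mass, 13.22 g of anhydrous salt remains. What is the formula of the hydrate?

Mass of water lost = 14.44 − 13.22 = 1.22 g → 1.22 / 18.02 = 0.0677 mol H2O
Molar mass of BaI2 = 391.13 g/mol → mol BaI2 = 13.22 / 391.13 = 0.0338
n = 0.0677 / 0.0338 = 2.00 ≈ 2 → BaI2·2H2O

BaI2·2H2O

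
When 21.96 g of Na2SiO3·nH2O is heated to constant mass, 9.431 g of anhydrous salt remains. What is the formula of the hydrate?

Na2SiO3·9H2O

Mass of water lost = 21.96 − 9.431 = 12.53 g → 12.53 / 18.02 = 0.6953 mol H2O
Molar mass of Na2SiO3 = 122.07 g/mol → mol Na2SiO3 = 9.431 / 122.07 = 0.07726
n = 0.6953 / 0.07726 = 9.00 ≈ 9 → Na2SiO3·9H2O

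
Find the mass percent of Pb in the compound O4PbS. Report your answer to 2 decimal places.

68.32%

Molar mass = 4(16.00) + 1(207.2) + 1(32.07) = 303.270 g/mol
Mass of Pb per mole = 1 × 207.2 = 207.200 g
% Pb = 207.200 / 303.270 × 100 = 68.32%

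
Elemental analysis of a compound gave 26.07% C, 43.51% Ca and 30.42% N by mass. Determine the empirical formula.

Assume 100 g: 26.07 g C, 43.51 g Ca, 30.42 g N.
n(C) = 26.07/12.01 = 2.171, n(Ca) = 43.51/40.08 = 1.086, n(N) = 30.42/14.01 = 2.171
Ratios (÷ 1.086): C 2.000, Ca 1.000, N 2.000
Ratio ≈ 2:1:2, so the empirical formula is C2CaN2

C2CaN2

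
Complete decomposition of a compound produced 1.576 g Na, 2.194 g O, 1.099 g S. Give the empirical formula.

n(Na) = 1.576/22.99 = 0.06855, n(O) = 2.194/16.00 = 0.1371, n(S) = 1.099/32.07 = 0.03427
Ratios (÷ 0.03427): Na 2.000, O 4.001, S 1.000
≈ 2:4:1 → Na2O4S

Na2O4S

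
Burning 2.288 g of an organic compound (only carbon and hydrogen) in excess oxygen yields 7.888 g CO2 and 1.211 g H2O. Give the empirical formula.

mol C = 7.888 / 44.01 = 0.1792; mass C = 0.1792 × 12.01 = 2.153 g
mol H = 2 × (1.211 / 18.02) = 0.1344; mass H = 0.1344 × 1.008 = 0.1355 g
Divide by the smallest (0.1344 mol H): C 1.334, H 1.000
×3: C 4.00, H 3.00 → C4H3

C4H3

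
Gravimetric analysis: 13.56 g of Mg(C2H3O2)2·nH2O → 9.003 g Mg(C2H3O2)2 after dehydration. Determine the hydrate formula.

Mg(C2H3O2)2·4H2O

Mass of water lost = 13.56 − 9.003 = 4.557 g → 4.557 / 18.02 = 0.2529 mol H2O
Molar mass of Mg(C2H3O2)2 = 142.40 g/mol → mol Mg(C2H3O2)2 = 9.003 / 142.40 = 0.06322
n = 0.2529 / 0.06322 = 4.00 ≈ 4 → Mg(C2H3O2)2·4H2O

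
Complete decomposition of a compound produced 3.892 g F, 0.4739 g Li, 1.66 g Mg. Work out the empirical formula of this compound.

Moles — F: 3.892 / 19.00 = 0.2048 mol; Li: 0.4739 / 6.94 = 0.06829 mol; Mg: 1.66 / 24.31 = 0.06828 mol
Ratios (÷ 0.06828): F 3.000, Li 1.000, Mg 1.000
≈ 3:1:1 → F3LiMg

F3LiMg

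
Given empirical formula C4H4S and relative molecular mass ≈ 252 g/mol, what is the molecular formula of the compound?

C12H12S3

Empirical-formula mass = 84.14 g/mol
n = 252 / 84.14 = 2.99 ≈ 3
Molecular formula = (C4H4S)3 = C12H12S3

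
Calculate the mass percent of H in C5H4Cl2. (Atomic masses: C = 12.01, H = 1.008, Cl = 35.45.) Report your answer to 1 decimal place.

3.0%

Molar mass = 5(12.01) + 4(1.008) + 2(35.45) = 134.982 g/mol
Mass of H per mole = 4 × 1.008 = 4.032 g
% H = 4.032 / 134.982 × 100 = 3.0%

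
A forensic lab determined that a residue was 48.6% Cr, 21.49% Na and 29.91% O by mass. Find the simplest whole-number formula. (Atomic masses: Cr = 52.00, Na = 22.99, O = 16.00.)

CrNaO2

Assume 100 g: 48.6 g Cr, 21.49 g Na, 29.91 g O.
n(Cr) = 48.6/52.00 = 0.9346, n(Na) = 21.49/22.99 = 0.9348, n(O) = 29.91/16.00 = 1.869
Divide by the smallest (0.9346 mol Cr): Cr 1.000, Na 1.000, O 2.000
Ratio ≈ 1:1:2, so the empirical formula is CrNaO2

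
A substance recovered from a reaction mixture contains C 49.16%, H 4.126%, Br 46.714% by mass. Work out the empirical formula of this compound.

Assume 100 g: 49.16 g C, 4.126 g H, 46.714 g Br.
C: 49.16 g ÷ 12.01 g/mol = 4.093 mol
H: 4.126 g ÷ 1.008 g/mol = 4.093 mol
Br: 46.714 g ÷ 79.90 g/mol = 0.5847 mol
Smallest is Br at 0.5847 mol; normalising gives C 7.001, H 7.001, Br 1.000
→ C7H7Br

C7H7Br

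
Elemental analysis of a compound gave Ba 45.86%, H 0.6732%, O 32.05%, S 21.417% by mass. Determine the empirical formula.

Assume 100 g: 45.86 g Ba, 0.6732 g H, 32.05 g O, 21.417 g S.
Ba: 45.86 g ÷ 137.33 g/mol = 0.3339 mol
H: 0.6732 g ÷ 1.008 g/mol = 0.6679 mol
O: 32.05 g ÷ 16.00 g/mol = 2.003 mol
S: 21.417 g ÷ 32.07 g/mol = 0.6678 mol
Ratios (÷ 0.3339): Ba 1.000, H 2.000, O 5.998, S 2.000
→ BaH2O6S2

BaH2O6S2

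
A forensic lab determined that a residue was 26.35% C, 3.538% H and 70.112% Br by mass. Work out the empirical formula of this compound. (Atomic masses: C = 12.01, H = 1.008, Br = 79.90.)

Assume 100 g: 26.35 g C, 3.538 g H, 70.112 g Br.
n(C) = 26.35/12.01 = 2.194, n(H) = 3.538/1.008 = 3.51, n(Br) = 70.112/79.90 = 0.8775
Divide by the smallest (0.8775 mol Br): C 2.500, H 4.000, Br 1.000
Multiply by 2: C 5.00, H 8.00, Br 2.00 → C5H8Br2

C5H8Br2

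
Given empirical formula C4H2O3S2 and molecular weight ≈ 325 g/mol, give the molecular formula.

Empirical-formula mass = 162.20 g/mol
n = 325 / 162.20 = 2.00 ≈ 2
Molecular formula = (C4H2O3S2)2 = C8H4O6S4

C8H4O6S4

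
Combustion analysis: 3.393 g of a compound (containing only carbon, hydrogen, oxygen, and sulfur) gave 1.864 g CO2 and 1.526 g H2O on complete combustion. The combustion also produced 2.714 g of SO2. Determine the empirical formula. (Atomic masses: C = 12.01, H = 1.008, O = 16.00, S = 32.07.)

mol C = 1.864 / 44.01 = 0.04235; mass C = 0.04235 × 12.01 = 0.5087 g
mol H = 2 × (1.526 / 18.02) = 0.1694; mass H = 0.1694 × 1.008 = 0.1707 g
mol S = 2.714 / 64.07 = 0.04236; mass S = 1.358 g
mass O = 3.393 − (2.038) = 1.355 g → mol O = 0.08470
Divide by the smallest (0.04235 mol C): C 1.000, H 3.999, O 2.000, S 1.000
Ratio ≈ 1:4:2:1, so the empirical formula is CH4O2S

CH4O2S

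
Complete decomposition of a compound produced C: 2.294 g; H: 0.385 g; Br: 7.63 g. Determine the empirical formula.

Moles — C: 2.294 / 12.01 = 0.191 mol; H: 0.385 / 1.008 = 0.3819 mol; Br: 7.63 / 79.90 = 0.09549 mol
Smallest is Br at 0.09549 mol; normalising gives C 2.000, H 4.000, Br 1.000
→ C2H4Br

C2H4Br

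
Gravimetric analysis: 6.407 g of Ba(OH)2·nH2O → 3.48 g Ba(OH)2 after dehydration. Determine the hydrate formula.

Ba(OH)2·8H2O

Mass of water lost = 6.407 − 3.48 = 2.927 g → 2.927 / 18.02 = 0.1624 mol H2O
Molar mass of Ba(OH)2 = 171.35 g/mol → mol Ba(OH)2 = 3.48 / 171.35 = 0.02031
n = 0.1624 / 0.02031 = 8.00 ≈ 8 → Ba(OH)2·8H2O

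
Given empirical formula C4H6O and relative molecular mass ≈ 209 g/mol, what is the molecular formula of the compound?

Empirical-formula mass = 70.09 g/mol
n = 209 / 70.09 = 2.98 ≈ 3
Molecular formula = (C4H6O)3 = C12H18O3

C12H18O3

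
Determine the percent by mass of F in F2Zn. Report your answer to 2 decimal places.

Molar mass = 2(19.00) + 1(65.38) = 103.380 g/mol
Mass of F per mole = 2 × 19.00 = 38.000 g
% F = 38.000 / 103.380 × 100 = 36.76%

36.76%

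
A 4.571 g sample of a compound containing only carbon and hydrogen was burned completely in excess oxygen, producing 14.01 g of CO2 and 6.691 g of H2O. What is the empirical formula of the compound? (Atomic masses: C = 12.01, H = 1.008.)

C3H7

mol C = 14.01 / 44.01 = 0.3183; mass C = 0.3183 × 12.01 = 3.823 g
mol H = 2 × (6.691 / 18.02) = 0.7426; mass H = 0.7426 × 1.008 = 0.7486 g
Smallest is C at 0.3183 mol; normalising gives C 1.000, H 2.333
Multiply by 3: C 3.00, H 7.00 → C3H7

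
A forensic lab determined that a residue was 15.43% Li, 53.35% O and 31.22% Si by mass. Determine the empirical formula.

Assume 100 g: 15.43 g Li, 53.35 g O, 31.22 g Si.
Moles — Li: 15.43 / 6.94 = 2.223 mol; O: 53.35 / 16.00 = 3.334 mol; Si: 31.22 / 28.09 = 1.111 mol
Ratios (÷ 1.111): Li 2.000, O 3.000, Si 1.000
→ Li2O3Si

Li2O3Si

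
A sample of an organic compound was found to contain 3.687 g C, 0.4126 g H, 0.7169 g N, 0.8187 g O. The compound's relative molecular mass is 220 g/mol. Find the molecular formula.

C12H16N2O2

Moles — C: 3.687 / 12.01 = 0.307 mol; H: 0.4126 / 1.008 = 0.4093 mol; N: 0.7169 / 14.01 = 0.05117 mol; O: 0.8187 / 16.00 = 0.05117 mol
Ratios (÷ 0.05117): C 6.000, H 8.000, N 1.000, O 1.000
Ratio ≈ 6:8:1:1, so the empirical formula is C6H8NO
Empirical-formula mass = 110.13 g/mol
n = 220 / 110.13 = 2.00 ≈ 2
Molecular formula = (C6H8NO)×2 = C12H16N2O2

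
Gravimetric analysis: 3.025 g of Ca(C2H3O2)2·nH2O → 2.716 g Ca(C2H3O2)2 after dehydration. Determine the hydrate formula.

Mass of water lost = 3.025 − 2.716 = 0.309 g → 0.309 / 18.02 = 0.01715 mol H2O
Molar mass of Ca(C2H3O2)2 = 158.17 g/mol → mol Ca(C2H3O2)2 = 2.716 / 158.17 = 0.01717
n = 0.01715 / 0.01717 = 1.00 ≈ 1 → Ca(C2H3O2)2·H2O

Ca(C2H3O2)2·H2O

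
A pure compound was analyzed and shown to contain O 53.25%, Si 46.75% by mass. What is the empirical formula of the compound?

Assume 100 g: 53.25 g O, 46.75 g Si.
Moles — O: 53.25 / 16.00 = 3.328 mol; Si: 46.75 / 28.09 = 1.664 mol
Smallest is Si at 1.664 mol; normalising gives O 2.000, Si 1.000
→ O2Si

O2Si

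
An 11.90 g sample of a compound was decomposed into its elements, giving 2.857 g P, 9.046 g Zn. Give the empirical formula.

n(P) = 2.857/30.97 = 0.09225, n(Zn) = 9.046/65.38 = 0.1384
Divide by the smallest (0.09225 mol P): P 1.000, Zn 1.500
Scaling by 2: P 2.00, Zn 3.00 → P2Zn3

P2Zn3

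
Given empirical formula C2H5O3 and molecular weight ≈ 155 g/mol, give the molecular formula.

Empirical-formula mass = 77.06 g/mol
n = 155 / 77.06 = 2.01 ≈ 2
Molecular formula = (C2H5O3)2 = C4H10O6

C4H10O6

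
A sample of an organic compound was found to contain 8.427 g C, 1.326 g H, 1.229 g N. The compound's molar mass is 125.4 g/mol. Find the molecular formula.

C: 8.427 g ÷ 12.01 g/mol = 0.7017 mol
H: 1.326 g ÷ 1.008 g/mol = 1.315 mol
N: 1.229 g ÷ 14.01 g/mol = 0.08772 mol
Ratios (÷ 0.08772): C 7.999, H 14.996, N 1.000
→ C8H15N
Empirical-formula mass = 125.21 g/mol
n = 125.4 / 125.21 = 1.00 ≈ 1
Molecular formula = empirical formula = C8H15N

C8H15N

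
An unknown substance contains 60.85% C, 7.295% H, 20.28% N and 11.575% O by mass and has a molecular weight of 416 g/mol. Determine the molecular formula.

Assume 100 g: 60.85 g C, 7.295 g H, 20.28 g N, 11.575 g O.
C: 60.85 g ÷ 12.01 g/mol = 5.067 mol
H: 7.295 g ÷ 1.008 g/mol = 7.237 mol
N: 20.28 g ÷ 14.01 g/mol = 1.448 mol
O: 11.575 g ÷ 16.00 g/mol = 0.7234 mol
Smallest is O at 0.7234 mol; normalising gives C 7.004, H 10.004, N 2.001, O 1.000
≈ 7:10:2:1 → C7H10N2O
Empirical-formula mass = 138.17 g/mol
n = 416 / 138.17 = 3.01 ≈ 3
Molecular formula = (C7H10N2O)×3 = C21H30N6O3

C21H30N6O3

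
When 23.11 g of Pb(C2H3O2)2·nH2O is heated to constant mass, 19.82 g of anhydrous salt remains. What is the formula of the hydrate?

Pb(C2H3O2)2·3H2O

Mass of water lost = 23.11 − 19.82 = 3.29 g → 3.29 / 18.02 = 0.1826 mol H2O
Molar mass of Pb(C2H3O2)2 = 325.29 g/mol → mol Pb(C2H3O2)2 = 19.82 / 325.29 = 0.06093
n = 0.1826 / 0.06093 = 3.00 ≈ 3 → Pb(C2H3O2)2·3H2O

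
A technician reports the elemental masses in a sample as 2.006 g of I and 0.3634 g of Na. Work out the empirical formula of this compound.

Moles — I: 2.006 / 126.90 = 0.01581 mol; Na: 0.3634 / 22.99 = 0.01581 mol
Ratios (÷ 0.01581): I 1.000, Na 1.000
→ INa

INa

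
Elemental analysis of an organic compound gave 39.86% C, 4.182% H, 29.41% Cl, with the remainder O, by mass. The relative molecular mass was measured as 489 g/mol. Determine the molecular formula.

Assume 100 g: 39.86 g C, 4.182 g H, 29.41 g Cl, 26.548 g O.
Moles — C: 39.86 / 12.01 = 3.319 mol; H: 4.182 / 1.008 = 4.149 mol; Cl: 29.41 / 35.45 = 0.8296 mol; O: 26.548 / 16.00 = 1.659 mol
Ratios (÷ 0.8296): C 4.001, H 5.001, Cl 1.000, O 2.000
→ C4H5ClO2
Empirical-formula mass = 120.53 g/mol
n = 489 / 120.53 = 4.06 ≈ 4
Molecular formula = (C4H5ClO2)×4 = C16H20Cl4O8

C16H20Cl4O8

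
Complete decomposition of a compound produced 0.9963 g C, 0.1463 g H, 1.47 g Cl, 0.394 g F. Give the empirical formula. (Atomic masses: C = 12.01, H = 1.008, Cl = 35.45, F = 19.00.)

Moles — C: 0.9963 / 12.01 = 0.08296 mol; H: 0.1463 / 1.008 = 0.1451 mol; Cl: 1.47 / 35.45 = 0.04147 mol; F: 0.394 / 19.00 = 0.02074 mol
Ratios (÷ 0.02074): C 4.000, H 6.999, Cl 2.000, F 1.000
→ C4H7Cl2F

C4H7Cl2F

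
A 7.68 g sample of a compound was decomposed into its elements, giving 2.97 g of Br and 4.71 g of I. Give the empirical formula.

n(Br) = 2.97/79.90 = 0.03717, n(I) = 4.71/126.90 = 0.03712
Ratios (÷ 0.03712): Br 1.001, I 1.000
Ratio ≈ 1:1, so the empirical formula is BrI

BrI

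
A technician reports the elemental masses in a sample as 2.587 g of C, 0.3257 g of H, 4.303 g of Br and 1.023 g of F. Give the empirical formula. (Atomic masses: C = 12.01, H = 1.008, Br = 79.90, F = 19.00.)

C4H6BrF

n(C) = 2.587/12.01 = 0.2154, n(H) = 0.3257/1.008 = 0.3231, n(Br) = 4.303/79.90 = 0.05385, n(F) = 1.023/19.00 = 0.05384
Ratios (÷ 0.05384): C 4.001, H 6.001, Br 1.000, F 1.000
≈ 4:6:1:1 → C4H6BrF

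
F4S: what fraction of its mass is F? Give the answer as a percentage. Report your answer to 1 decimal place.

Molar mass = 4(19.00) + 1(32.07) = 108.070 g/mol
Mass of F per mole = 4 × 19.00 = 76.000 g
% F = 76.000 / 108.070 × 100 = 70.3%

70.3%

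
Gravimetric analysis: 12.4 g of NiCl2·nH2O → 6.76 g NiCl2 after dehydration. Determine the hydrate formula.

Mass of water lost = 12.4 − 6.76 = 5.64 g → 5.64 / 18.02 = 0.313 mol H2O
Molar mass of NiCl2 = 129.59 g/mol → mol NiCl2 = 6.76 / 129.59 = 0.05216
n = 0.313 / 0.05216 = 6.00 ≈ 6 → NiCl2·6H2O

NiCl2·6H2O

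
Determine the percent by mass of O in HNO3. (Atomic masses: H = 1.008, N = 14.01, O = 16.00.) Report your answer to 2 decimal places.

76.17%

Molar mass = 1(1.008) + 1(14.01) + 3(16.00) = 63.018 g/mol
Mass of O per mole = 3 × 16.00 = 48.000 g
% O = 48.000 / 63.018 × 100 = 76.17%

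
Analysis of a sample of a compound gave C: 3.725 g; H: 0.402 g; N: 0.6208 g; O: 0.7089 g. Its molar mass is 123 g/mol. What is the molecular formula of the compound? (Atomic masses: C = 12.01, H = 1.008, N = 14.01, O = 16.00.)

C7H9NO

Moles — C: 3.725 / 12.01 = 0.3102 mol; H: 0.402 / 1.008 = 0.3988 mol; N: 0.6208 / 14.01 = 0.04431 mol; O: 0.7089 / 16.00 = 0.04431 mol
Divide by the smallest (0.04431 mol O): C 7.000, H 9.001, N 1.000, O 1.000
→ C7H9NO
Empirical-formula mass = 123.15 g/mol
n = 123 / 123.15 = 1.00 ≈ 1
Molecular formula = empirical formula = C7H9NO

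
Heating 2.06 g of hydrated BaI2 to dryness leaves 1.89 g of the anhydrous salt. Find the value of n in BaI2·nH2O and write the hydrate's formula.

BaI2·2H2O

Mass of water lost = 2.06 − 1.89 = 0.17 g → 0.17 / 18.02 = 0.009434 mol H2O
Molar mass of BaI2 = 391.13 g/mol → mol BaI2 = 1.89 / 391.13 = 0.004832
n = 0.009434 / 0.004832 = 1.95 ≈ 2 → BaI2·2H2O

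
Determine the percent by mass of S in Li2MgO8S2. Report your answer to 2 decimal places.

27.85%

Molar mass = 2(6.94) + 1(24.31) + 8(16.00) + 2(32.07) = 230.330 g/mol
Mass of S per mole = 2 × 32.07 = 64.140 g
% S = 64.140 / 230.330 × 100 = 27.85%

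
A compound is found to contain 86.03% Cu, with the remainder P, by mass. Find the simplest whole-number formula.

Cu3P

Assume 100 g: 86.03 g Cu, 13.97 g P.
Moles — Cu: 86.03 / 63.55 = 1.354 mol; P: 13.97 / 30.97 = 0.4511 mol
Divide by the smallest (0.4511 mol P): Cu 3.001, P 1.000
→ Cu3P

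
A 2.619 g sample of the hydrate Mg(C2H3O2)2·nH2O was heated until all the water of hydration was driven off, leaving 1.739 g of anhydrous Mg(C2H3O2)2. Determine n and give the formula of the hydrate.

Mg(C2H3O2)2·4H2O

Mass of water lost = 2.619 − 1.739 = 0.88 g → 0.88 / 18.02 = 0.04883 mol H2O
Molar mass of Mg(C2H3O2)2 = 142.40 g/mol → mol Mg(C2H3O2)2 = 1.739 / 142.40 = 0.01221
n = 0.04883 / 0.01221 = 4.00 ≈ 4 → Mg(C2H3O2)2·4H2O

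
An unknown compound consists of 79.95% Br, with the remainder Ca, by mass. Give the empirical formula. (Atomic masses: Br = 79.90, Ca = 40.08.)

Br2Ca

Assume 100 g: 79.95 g Br, 20.05 g Ca.
n(Br) = 79.95/79.90 = 1.001, n(Ca) = 20.05/40.08 = 0.5002
Ratios (÷ 0.5002): Br 2.000, Ca 1.000
Ratio ≈ 2:1, so the empirical formula is Br2Ca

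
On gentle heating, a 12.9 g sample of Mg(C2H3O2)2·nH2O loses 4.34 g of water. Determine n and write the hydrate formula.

Mg(C2H3O2)2·4H2O

Mass of anhydrous Mg(C2H3O2)2 = 12.9 − 4.34 = 8.56 g
mol H2O = 4.34 / 18.02 = 0.2408
Molar mass of Mg(C2H3O2)2 = 142.40 g/mol → mol Mg(C2H3O2)2 = 8.56 / 142.40 = 0.06011
n = 0.2408 / 0.06011 = 4.01 ≈ 4 → Mg(C2H3O2)2·4H2O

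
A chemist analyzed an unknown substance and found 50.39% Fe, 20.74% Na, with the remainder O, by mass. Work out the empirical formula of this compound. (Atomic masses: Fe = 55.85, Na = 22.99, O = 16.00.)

FeNaO2

Assume 100 g: 50.39 g Fe, 20.74 g Na, 28.87 g O.
Fe: 50.39 g ÷ 55.85 g/mol = 0.9022 mol
Na: 20.74 g ÷ 22.99 g/mol = 0.9021 mol
O: 28.87 g ÷ 16.00 g/mol = 1.804 mol
Smallest is Na at 0.9021 mol; normalising gives Fe 1.000, Na 1.000, O 2.000
→ FeNaO2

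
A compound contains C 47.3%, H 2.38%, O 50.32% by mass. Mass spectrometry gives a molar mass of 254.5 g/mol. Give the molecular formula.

C10H6O8

Assume 100 g: 47.3 g C, 2.38 g H, 50.32 g O.
C: 47.3 g ÷ 12.01 g/mol = 3.938 mol
H: 2.38 g ÷ 1.008 g/mol = 2.361 mol
O: 50.32 g ÷ 16.00 g/mol = 3.145 mol
Smallest is H at 2.361 mol; normalising gives C 1.668, H 1.000, O 1.332
×3: C 5.00, H 3.00, O 4.00 → C5H3O4
Empirical-formula mass = 127.07 g/mol
n = 254.5 / 127.07 = 2.00 ≈ 2
Molecular formula = (C5H3O4)×2 = C10H6O8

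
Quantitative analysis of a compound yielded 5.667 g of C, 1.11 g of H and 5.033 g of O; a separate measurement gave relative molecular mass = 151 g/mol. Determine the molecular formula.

C6H14O4

n(C) = 5.667/12.01 = 0.4719, n(H) = 1.11/1.008 = 1.101, n(O) = 5.033/16.00 = 0.3146
Ratios (÷ 0.3146): C 1.500, H 3.501, O 1.000
Scaling by 2: C 3.00, H 7.00, O 2.00 → C3H7O2
Empirical-formula mass = 75.09 g/mol
n = 151 / 75.09 = 2.01 ≈ 2
Molecular formula = (C3H7O2)×2 = C6H14O4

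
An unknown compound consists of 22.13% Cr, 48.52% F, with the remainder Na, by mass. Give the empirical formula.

CrF6Na3

Assume 100 g: 22.13 g Cr, 48.52 g F, 29.35 g Na.
n(Cr) = 22.13/52.00 = 0.4256, n(F) = 48.52/19.00 = 2.554, n(Na) = 29.35/22.99 = 1.277
Ratios (÷ 0.4256): Cr 1.000, F 6.001, Na 3.000
→ CrF6Na3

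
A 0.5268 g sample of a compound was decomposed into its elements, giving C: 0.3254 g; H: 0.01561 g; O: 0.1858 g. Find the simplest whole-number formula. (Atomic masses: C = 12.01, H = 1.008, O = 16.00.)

Moles — C: 0.3254 / 12.01 = 0.02709 mol; H: 0.01561 / 1.008 = 0.01549 mol; O: 0.1858 / 16.00 = 0.01161 mol
Smallest is O at 0.01161 mol; normalising gives C 2.333, H 1.334, O 1.000
Multiply by 3: C 7.00, H 4.00, O 3.00 → C7H4O3

C7H4O3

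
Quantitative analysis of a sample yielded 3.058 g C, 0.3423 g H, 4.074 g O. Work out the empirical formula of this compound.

n(C) = 3.058/12.01 = 0.2546, n(H) = 0.3423/1.008 = 0.3396, n(O) = 4.074/16.00 = 0.2546
Smallest is C at 0.2546 mol; normalising gives C 1.000, H 1.334, O 1.000
×3: C 3.00, H 4.00, O 3.00 → C3H4O3

C3H4O3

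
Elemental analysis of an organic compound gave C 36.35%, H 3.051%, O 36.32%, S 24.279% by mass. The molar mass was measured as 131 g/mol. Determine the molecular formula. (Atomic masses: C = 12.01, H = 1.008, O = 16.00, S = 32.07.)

Assume 100 g: 36.35 g C, 3.051 g H, 36.32 g O, 24.279 g S.
Moles — C: 36.35 / 12.01 = 3.027 mol; H: 3.051 / 1.008 = 3.027 mol; O: 36.32 / 16.00 = 2.27 mol; S: 24.279 / 32.07 = 0.7571 mol
Ratios (÷ 0.7571): C 3.998, H 3.998, O 2.998, S 1.000
≈ 4:4:3:1 → C4H4O3S
Empirical-formula mass = 132.14 g/mol
n = 131 / 132.14 = 0.99 ≈ 1
Molecular formula = empirical formula = C4H4O3S

C4H4O3S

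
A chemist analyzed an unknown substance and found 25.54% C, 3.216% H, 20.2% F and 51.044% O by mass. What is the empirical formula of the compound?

Assume 100 g: 25.54 g C, 3.216 g H, 20.2 g F, 51.044 g O.
n(C) = 25.54/12.01 = 2.127, n(H) = 3.216/1.008 = 3.19, n(F) = 20.2/19.00 = 1.063, n(O) = 51.044/16.00 = 3.19
Smallest is F at 1.063 mol; normalising gives C 2.000, H 3.001, F 1.000, O 3.001
→ C2H3FO3

C2H3FO3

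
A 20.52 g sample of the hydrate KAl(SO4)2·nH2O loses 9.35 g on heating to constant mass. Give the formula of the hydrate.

Mass of anhydrous KAl(SO4)2 = 20.52 − 9.35 = 11.17 g
mol H2O = 9.35 / 18.02 = 0.5189
Molar mass of KAl(SO4)2 = 258.22 g/mol → mol KAl(SO4)2 = 11.17 / 258.22 = 0.04326
n = 0.5189 / 0.04326 = 11.99 ≈ 12 → KAl(SO4)2·12H2O

KAl(SO4)2·12H2O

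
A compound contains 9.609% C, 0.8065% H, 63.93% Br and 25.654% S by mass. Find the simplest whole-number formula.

Assume 100 g: 9.609 g C, 0.8065 g H, 63.93 g Br, 25.654 g S.
Moles — C: 9.609 / 12.01 = 0.8001 mol; H: 0.8065 / 1.008 = 0.8001 mol; Br: 63.93 / 79.90 = 0.8001 mol; S: 25.654 / 32.07 = 0.7999 mol
Ratios (÷ 0.7999): C 1.000, H 1.000, Br 1.000, S 1.000
Ratio ≈ 1:1:1:1, so the empirical formula is CHBrS

CHBrS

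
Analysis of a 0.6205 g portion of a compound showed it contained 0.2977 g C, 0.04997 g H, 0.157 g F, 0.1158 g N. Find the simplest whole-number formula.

C3H6FN

Moles — C: 0.2977 / 12.01 = 0.02479 mol; H: 0.04997 / 1.008 = 0.04957 mol; F: 0.157 / 19.00 = 0.008263 mol; N: 0.1158 / 14.01 = 0.008266 mol
Divide by the smallest (0.008263 mol F): C 3.000, H 5.999, F 1.000, N 1.000
Ratio ≈ 3:6:1:1, so the empirical formula is C3H6FN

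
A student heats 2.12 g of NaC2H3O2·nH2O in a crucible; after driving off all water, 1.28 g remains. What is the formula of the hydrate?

Mass of water lost = 2.12 − 1.28 = 0.84 g → 0.84 / 18.02 = 0.04661 mol H2O
Molar mass of NaC2H3O2 = 82.03 g/mol → mol NaC2H3O2 = 1.28 / 82.03 = 0.0156
n = 0.04661 / 0.0156 = 2.99 ≈ 3 → NaC2H3O2·3H2O

NaC2H3O2·3H2O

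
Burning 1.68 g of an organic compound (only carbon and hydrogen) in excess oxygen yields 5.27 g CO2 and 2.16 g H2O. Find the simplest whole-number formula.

mol C = 5.27 / 44.01 = 0.1197; mass C = 0.1197 × 12.01 = 1.438 g
mol H = 2 × (2.16 / 18.02) = 0.2397; mass H = 0.2397 × 1.008 = 0.2417 g
Smallest is C at 0.1197 mol; normalising gives C 1.000, H 2.002
≈ 1:2 → CH2

CH2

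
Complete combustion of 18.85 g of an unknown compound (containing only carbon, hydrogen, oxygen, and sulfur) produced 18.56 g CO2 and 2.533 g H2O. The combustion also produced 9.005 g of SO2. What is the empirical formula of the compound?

C3H2O4S

mol C = 18.56 / 44.01 = 0.4217; mass C = 0.4217 × 12.01 = 5.065 g
mol H = 2 × (2.533 / 18.02) = 0.2811; mass H = 0.2811 × 1.008 = 0.2834 g
mol S = 9.005 / 64.07 = 0.1405; mass S = 4.507 g
mass O = 18.85 − (9.856) = 8.994 g → mol O = 0.5621
Ratios (÷ 0.1405): C 3.001, H 2.000, O 4.000, S 1.000
≈ 3:2:4:1 → C3H2O4S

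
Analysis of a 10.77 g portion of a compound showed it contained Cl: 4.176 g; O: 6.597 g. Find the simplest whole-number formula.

Cl2O7

n(Cl) = 4.176/35.45 = 0.1178, n(O) = 6.597/16.00 = 0.4123
Divide by the smallest (0.1178 mol Cl): Cl 1.000, O 3.500
×2: Cl 2.00, O 7.00 → Cl2O7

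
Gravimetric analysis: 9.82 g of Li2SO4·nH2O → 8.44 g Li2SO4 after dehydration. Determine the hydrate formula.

Mass of water lost = 9.82 − 8.44 = 1.38 g → 1.38 / 18.02 = 0.07658 mol H2O
Molar mass of Li2SO4 = 109.95 g/mol → mol Li2SO4 = 8.44 / 109.95 = 0.07676
n = 0.07658 / 0.07676 = 1.00 ≈ 1 → Li2SO4·H2O

Li2SO4·H2O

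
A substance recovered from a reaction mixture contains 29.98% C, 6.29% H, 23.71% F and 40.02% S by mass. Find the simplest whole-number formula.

Assume 100 g: 29.98 g C, 6.29 g H, 23.71 g F, 40.02 g S.
Moles — C: 29.98 / 12.01 = 2.496 mol; H: 6.29 / 1.008 = 6.24 mol; F: 23.71 / 19.00 = 1.248 mol; S: 40.02 / 32.07 = 1.248 mol
Divide by the smallest (1.248 mol F): C 2.000, H 5.000, F 1.000, S 1.000
Ratio ≈ 2:5:1:1, so the empirical formula is C2H5FS

C2H5FS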